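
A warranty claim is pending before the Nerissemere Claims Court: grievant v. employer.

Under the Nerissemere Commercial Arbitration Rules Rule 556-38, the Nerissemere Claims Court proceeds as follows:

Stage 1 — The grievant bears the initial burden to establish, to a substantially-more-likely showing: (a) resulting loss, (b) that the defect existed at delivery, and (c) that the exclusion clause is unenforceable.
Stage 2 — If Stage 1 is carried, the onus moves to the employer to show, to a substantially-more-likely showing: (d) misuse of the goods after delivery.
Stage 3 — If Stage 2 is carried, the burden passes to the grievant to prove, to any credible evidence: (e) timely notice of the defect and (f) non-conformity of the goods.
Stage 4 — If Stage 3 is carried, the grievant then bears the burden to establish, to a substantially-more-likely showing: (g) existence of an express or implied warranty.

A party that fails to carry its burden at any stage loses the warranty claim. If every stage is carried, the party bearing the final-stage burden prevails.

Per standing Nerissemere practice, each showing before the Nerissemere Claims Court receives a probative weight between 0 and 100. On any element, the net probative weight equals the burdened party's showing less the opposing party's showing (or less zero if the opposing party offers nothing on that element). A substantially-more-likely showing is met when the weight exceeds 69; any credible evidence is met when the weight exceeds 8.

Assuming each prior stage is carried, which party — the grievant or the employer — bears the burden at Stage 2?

Stage 2's rule assigns the burden to the employer (to a substantially-more-likely showing).

employer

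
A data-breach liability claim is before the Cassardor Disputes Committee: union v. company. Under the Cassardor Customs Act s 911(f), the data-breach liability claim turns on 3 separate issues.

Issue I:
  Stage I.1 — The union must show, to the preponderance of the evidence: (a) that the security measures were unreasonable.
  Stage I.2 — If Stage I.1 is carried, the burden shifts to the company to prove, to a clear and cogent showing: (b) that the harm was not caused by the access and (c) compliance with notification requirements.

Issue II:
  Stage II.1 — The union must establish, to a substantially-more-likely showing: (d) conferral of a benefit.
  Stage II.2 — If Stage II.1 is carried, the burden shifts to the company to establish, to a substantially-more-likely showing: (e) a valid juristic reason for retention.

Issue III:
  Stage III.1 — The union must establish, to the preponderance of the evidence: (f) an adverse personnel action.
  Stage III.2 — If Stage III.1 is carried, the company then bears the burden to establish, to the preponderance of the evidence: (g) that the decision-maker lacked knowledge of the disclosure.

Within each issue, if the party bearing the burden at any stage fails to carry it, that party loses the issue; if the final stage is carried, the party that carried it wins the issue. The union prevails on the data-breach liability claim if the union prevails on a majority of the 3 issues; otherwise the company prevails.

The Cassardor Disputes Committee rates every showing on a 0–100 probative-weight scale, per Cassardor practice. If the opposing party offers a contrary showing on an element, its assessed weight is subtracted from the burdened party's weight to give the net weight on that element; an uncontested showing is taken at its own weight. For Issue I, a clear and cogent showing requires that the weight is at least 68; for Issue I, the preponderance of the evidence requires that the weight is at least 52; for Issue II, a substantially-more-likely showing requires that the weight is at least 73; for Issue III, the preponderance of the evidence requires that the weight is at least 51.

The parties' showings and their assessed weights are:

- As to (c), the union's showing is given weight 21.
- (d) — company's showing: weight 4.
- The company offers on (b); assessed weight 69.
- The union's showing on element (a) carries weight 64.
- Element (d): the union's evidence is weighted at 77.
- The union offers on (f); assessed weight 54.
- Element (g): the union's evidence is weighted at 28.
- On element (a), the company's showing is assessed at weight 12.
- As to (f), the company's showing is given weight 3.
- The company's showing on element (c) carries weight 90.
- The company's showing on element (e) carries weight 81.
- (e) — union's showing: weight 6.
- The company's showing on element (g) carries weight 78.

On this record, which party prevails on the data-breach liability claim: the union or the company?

company

— Issue I —
Stage I.1 (union, the preponderance of the evidence, weight is at least 52): (a) net 64−12=52 ≥ 52 — meets.
  All elements met. The burden passes to the company.
Stage I.2 (company, a clear and cogent showing, weight is at least 68): (b) 69 ≥ 68 — meets; (c) net 90−21=69 ≥ 68 — meets.
  Stage I.2 carried; the final stage is satisfied.
All stages carried — the company prevails on this issue.
— Issue II —
Stage II.1 (union, a substantially-more-likely showing, weight is at least 73): (d) net 77−4=73 ≥ 73 — meets.
  The union carries Stage II.1; the company now bears the burden.
Stage II.2 (company, a substantially-more-likely showing, weight is at least 73): (e) net 81−6=75 ≥ 73 — meets.
  Stage II.2 carried; the final stage is satisfied.
All stages carried — the company prevails on this issue.
— Issue III —
Stage III.1 — burden on union; standard: the preponderance of the evidence (weight is at least 51).
    (f): 54 − 3 = 51 ≥ 51 [met]
  Stage III.1 is satisfied; the onus moves to the company.
Stage III.2 — burden on company; standard: the preponderance of the evidence (weight is at least 51).
    (g): 78 − 28 = 50 < 51 [not met]
  The company does not carry Stage III.2.
The analysis ends at Stage III.2; the union prevails on this issue.
Per-issue: Issue I → company; Issue II → company; Issue III → union. The union must prevail on a majority of issues; overall, the company prevails.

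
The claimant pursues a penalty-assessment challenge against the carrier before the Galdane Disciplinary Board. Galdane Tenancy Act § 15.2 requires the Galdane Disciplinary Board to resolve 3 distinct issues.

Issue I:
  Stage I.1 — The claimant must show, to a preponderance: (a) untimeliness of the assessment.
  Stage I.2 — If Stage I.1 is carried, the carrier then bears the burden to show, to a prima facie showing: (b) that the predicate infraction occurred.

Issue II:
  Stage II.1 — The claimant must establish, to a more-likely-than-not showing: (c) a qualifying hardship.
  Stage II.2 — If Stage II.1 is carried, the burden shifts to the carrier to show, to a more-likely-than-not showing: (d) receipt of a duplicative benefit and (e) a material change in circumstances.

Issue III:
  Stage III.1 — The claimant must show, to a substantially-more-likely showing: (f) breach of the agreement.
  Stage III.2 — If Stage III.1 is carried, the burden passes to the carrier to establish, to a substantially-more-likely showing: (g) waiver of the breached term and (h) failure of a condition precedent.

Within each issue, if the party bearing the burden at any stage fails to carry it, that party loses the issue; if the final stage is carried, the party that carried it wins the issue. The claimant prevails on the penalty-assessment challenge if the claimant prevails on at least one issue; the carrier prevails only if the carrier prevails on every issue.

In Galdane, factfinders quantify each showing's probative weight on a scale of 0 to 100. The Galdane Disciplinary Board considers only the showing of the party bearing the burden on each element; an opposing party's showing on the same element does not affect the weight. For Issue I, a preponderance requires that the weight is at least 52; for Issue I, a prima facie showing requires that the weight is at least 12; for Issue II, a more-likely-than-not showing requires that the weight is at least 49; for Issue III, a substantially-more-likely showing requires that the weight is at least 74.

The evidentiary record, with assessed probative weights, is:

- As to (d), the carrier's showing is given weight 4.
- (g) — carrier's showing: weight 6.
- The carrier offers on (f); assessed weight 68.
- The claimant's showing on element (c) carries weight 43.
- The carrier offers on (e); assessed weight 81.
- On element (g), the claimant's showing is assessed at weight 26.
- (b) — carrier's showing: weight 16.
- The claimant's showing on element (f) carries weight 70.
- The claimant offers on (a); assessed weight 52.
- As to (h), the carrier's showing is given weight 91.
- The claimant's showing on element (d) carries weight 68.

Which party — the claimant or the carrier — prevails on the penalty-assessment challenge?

carrier

— Issue I —
Stage I.1 (claimant, a preponderance, weight is at least 52): (a) 52 ≥ 52 — meets.
  Stage I.1 carried; the burden shifts to the carrier.
Stage I.2 (carrier, a prima facie showing, weight is at least 12): (b) 16 ≥ 12 — meets.
  The carrier carries the last stage.
With every stage satisfied, the carrier prevails on this issue.
— Issue II —
Stage II.1 — burden on claimant; standard: a more-likely-than-not showing (weight is at least 49).
    (c): 43 < 49 [not met]
  The claimant does not carry Stage II.1.
The analysis ends at Stage II.1; the carrier prevails on this issue.
— Issue III —
Stage III.1 — burden on claimant; standard: a substantially-more-likely showing (weight is at least 74).
    (f): 70 (carrier's 68 disregarded) < 74 [not met]
  Not every element is met, so the claimant fails to carry Stage III.1.
The carrier prevails on this issue.
Per-issue: Issue I → carrier; Issue II → carrier; Issue III → carrier. The claimant must prevail on at least one issue; overall, the carrier prevails.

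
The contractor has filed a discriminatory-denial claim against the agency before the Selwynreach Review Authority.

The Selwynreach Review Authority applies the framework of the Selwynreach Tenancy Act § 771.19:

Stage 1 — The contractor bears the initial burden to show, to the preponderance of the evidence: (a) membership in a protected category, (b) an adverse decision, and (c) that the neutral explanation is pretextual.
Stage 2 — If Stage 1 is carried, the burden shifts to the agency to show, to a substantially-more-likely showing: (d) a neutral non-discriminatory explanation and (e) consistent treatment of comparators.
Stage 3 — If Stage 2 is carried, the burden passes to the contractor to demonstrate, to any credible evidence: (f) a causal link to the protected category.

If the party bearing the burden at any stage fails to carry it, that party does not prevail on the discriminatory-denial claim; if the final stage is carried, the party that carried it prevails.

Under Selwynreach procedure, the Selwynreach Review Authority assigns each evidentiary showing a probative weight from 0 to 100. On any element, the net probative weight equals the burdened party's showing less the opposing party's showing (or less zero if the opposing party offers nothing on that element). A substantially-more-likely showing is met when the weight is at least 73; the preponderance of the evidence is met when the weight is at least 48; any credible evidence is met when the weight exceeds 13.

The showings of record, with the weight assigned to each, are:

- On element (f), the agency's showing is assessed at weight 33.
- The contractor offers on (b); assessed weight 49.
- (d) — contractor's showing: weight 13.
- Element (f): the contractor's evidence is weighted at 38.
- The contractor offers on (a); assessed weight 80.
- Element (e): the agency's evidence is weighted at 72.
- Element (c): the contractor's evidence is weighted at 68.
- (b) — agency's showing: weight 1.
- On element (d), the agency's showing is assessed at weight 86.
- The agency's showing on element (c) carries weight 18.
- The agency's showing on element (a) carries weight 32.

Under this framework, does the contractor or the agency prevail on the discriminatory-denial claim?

Stage 1 — burden on contractor; standard: the preponderance of the evidence (weight is at least 48).
    (a): 80 − 32 = 48 ≥ 48 [met]
    (b): 49 − 1 = 48 ≥ 48 [met]
    (c): 68 − 18 = 50 ≥ 48 [met]
  Stage 1 is satisfied; the onus moves to the agency.
Stage 2 — burden on agency; standard: a substantially-more-likely showing (weight is at least 73).
    (d): 86 − 13 = 73 ≥ 73 [met]
    (e): 72 < 73 [not met]
  The agency does not carry Stage 2.
The contractor prevails.

contractor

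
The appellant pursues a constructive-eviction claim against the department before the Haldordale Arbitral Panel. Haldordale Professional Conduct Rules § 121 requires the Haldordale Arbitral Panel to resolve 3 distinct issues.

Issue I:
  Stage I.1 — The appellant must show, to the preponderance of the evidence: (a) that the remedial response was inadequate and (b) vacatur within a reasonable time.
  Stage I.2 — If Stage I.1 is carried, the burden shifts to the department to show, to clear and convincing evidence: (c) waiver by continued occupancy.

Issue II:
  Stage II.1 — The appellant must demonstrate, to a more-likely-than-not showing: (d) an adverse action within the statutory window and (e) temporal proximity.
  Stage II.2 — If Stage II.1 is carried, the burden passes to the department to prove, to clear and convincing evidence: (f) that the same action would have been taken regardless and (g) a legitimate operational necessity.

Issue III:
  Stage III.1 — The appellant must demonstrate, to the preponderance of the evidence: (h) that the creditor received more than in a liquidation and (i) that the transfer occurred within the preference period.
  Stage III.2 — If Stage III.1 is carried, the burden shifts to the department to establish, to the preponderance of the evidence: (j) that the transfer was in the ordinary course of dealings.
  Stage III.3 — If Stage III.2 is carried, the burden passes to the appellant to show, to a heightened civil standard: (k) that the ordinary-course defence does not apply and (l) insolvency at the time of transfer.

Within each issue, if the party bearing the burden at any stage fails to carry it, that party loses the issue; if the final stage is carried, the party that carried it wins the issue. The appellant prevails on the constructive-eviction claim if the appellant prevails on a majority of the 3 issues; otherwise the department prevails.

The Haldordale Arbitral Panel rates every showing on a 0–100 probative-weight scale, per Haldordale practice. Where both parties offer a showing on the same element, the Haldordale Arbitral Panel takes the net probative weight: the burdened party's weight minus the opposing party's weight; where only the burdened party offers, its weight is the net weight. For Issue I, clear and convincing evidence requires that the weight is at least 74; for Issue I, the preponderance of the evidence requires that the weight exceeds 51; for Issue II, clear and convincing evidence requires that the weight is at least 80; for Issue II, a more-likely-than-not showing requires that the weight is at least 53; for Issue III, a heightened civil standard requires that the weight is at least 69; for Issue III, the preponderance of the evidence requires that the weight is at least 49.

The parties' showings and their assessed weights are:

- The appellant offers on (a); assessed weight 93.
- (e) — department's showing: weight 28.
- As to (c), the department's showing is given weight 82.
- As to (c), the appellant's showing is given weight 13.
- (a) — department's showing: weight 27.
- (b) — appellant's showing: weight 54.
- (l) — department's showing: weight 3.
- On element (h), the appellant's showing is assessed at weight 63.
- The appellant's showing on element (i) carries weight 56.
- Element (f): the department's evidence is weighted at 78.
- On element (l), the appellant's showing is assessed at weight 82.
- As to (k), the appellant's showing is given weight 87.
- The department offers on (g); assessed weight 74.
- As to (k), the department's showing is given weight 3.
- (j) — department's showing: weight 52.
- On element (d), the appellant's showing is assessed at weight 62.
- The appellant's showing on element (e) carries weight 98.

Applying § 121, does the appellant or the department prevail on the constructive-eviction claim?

appellant

— Issue I —
Stage I.1 — burden on appellant; standard: the preponderance of the evidence (weight exceeds 51).
    (a): 93 − 27 = 66 > 51 [met]
    (b): 54 > 51 [met]
  The appellant carries Stage I.1; the department now bears the burden.
Stage I.2 — burden on department; standard: clear and convincing evidence (weight is at least 74).
    (c): 82 − 13 = 69 < 74 [not met]
  The department does not carry Stage I.2.
The analysis ends at Stage I.2; the appellant prevails on this issue.
— Issue II —
At Stage II.1 the appellant must meet a more-likely-than-not showing (weight is at least 53): on (d) the weight is 62, ≥ 53, so (d) meets the standard; on (e) the weight is 98 less the opposing 28 gives net 70, which does reach 53, so (e) meets the standard.
  All elements met. The burden passes to the department.
At Stage II.2 the department must meet clear and convincing evidence (weight is at least 80): on (f) the weight is 78, which does not reach 80, so (f) does not meet the standard; on (g) the weight is 74, which does not reach 80, so (g) does not meet the standard.
  The department does not carry Stage II.2.
So the appellant prevails on this issue.
— Issue III —
Stage III.1 — burden on appellant; standard: the preponderance of the evidence (weight is at least 49).
    (h): 63 ≥ 49 [met]
    (i): 56 ≥ 49 [met]
  The appellant carries Stage III.1; the department now bears the burden.
Stage III.2 — burden on department; standard: the preponderance of the evidence (weight is at least 49).
    (j): 52 ≥ 49 [met]
  All elements met. The burden passes to the appellant.
Stage III.3 — burden on appellant; standard: a heightened civil standard (weight is at least 69).
    (k): 87 − 3 = 84 ≥ 69 [met]
    (l): 82 − 3 = 79 ≥ 69 [met]
  The appellant carries the last stage.
Every stage carried; the appellant prevails on this issue.
Per-issue: Issue I → appellant; Issue II → appellant; Issue III → appellant. The appellant must prevail on a majority of issues; overall, the appellant prevails.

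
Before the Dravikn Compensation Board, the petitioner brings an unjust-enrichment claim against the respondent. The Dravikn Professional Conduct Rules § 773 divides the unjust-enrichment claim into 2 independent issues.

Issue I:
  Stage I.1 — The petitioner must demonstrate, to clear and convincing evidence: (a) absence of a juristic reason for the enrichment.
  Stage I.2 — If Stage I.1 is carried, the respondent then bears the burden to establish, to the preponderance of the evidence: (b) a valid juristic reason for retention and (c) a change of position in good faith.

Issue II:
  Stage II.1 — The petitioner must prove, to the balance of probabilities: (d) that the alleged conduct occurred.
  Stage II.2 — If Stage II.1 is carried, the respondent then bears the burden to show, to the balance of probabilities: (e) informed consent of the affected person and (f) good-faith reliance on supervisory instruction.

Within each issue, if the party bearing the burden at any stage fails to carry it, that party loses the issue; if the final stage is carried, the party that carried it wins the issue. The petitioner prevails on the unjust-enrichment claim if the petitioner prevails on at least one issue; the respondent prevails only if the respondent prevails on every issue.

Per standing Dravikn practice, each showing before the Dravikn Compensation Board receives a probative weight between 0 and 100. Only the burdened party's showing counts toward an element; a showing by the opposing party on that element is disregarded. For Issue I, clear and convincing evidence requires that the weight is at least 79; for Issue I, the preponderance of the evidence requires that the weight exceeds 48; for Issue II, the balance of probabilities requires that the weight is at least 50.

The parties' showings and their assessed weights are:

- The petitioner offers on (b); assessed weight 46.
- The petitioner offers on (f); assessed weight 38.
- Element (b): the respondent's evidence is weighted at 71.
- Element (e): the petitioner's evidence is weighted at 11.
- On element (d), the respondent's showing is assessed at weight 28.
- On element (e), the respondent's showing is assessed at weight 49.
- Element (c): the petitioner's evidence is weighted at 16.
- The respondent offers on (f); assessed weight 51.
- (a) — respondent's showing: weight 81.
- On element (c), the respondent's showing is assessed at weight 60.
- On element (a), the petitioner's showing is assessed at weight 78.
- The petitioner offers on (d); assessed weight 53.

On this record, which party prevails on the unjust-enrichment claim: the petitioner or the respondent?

petitioner

— Issue I —
At Stage I.1 the petitioner must meet clear and convincing evidence (weight is at least 79): on (a) the weight is 78 (the respondent's 81 is given no effect), which does not reach 79, so (a) does not meet the standard.
  Stage I.1 not carried; the petitioner fails its burden.
The analysis ends at Stage I.1; the respondent prevails on this issue.
— Issue II —
Stage II.1 — burden on petitioner; standard: the balance of probabilities (weight is at least 50).
    (d): 53 (respondent's 28 disregarded) ≥ 50 [met]
  All elements met. The burden passes to the respondent.
Stage II.2 — burden on respondent; standard: the balance of probabilities (weight is at least 50).
    (e): 49 (petitioner's 11 disregarded) < 50 [not met]
    (f): 51 (petitioner's 38 disregarded) ≥ 50 [met]
  Stage II.2 not carried; the respondent fails its burden.
The analysis ends at Stage II.2; the petitioner prevails on this issue.
Per-issue: Issue I → respondent; Issue II → petitioner. The petitioner must prevail on at least one issue; overall, the petitioner prevails.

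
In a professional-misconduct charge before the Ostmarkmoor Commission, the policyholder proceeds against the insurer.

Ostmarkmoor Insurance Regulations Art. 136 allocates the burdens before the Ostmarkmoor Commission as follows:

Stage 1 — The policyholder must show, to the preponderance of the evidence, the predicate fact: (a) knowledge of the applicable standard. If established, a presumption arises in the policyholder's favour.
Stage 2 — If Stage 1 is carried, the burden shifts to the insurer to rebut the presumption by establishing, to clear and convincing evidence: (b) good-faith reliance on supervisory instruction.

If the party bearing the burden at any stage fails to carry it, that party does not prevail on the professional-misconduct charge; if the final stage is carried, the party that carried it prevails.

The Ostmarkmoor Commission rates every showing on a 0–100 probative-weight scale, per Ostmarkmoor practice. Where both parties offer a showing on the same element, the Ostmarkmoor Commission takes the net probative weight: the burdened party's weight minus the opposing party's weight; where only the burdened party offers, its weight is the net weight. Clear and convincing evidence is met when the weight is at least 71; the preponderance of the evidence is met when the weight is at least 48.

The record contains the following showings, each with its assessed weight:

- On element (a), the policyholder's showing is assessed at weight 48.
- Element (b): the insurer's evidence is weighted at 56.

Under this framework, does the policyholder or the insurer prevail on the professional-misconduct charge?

Stage 1 (policyholder, the preponderance of the evidence, weight is at least 48): (a) 48 ≥ 48 — meets.
  Stage 1 is satisfied; the onus moves to the insurer.
Stage 2 (insurer, clear and convincing evidence, weight is at least 71): (b) 56 < 71 — fails.
  The insurer does not carry Stage 2.
The analysis ends at Stage 2; the policyholder prevails.

policyholder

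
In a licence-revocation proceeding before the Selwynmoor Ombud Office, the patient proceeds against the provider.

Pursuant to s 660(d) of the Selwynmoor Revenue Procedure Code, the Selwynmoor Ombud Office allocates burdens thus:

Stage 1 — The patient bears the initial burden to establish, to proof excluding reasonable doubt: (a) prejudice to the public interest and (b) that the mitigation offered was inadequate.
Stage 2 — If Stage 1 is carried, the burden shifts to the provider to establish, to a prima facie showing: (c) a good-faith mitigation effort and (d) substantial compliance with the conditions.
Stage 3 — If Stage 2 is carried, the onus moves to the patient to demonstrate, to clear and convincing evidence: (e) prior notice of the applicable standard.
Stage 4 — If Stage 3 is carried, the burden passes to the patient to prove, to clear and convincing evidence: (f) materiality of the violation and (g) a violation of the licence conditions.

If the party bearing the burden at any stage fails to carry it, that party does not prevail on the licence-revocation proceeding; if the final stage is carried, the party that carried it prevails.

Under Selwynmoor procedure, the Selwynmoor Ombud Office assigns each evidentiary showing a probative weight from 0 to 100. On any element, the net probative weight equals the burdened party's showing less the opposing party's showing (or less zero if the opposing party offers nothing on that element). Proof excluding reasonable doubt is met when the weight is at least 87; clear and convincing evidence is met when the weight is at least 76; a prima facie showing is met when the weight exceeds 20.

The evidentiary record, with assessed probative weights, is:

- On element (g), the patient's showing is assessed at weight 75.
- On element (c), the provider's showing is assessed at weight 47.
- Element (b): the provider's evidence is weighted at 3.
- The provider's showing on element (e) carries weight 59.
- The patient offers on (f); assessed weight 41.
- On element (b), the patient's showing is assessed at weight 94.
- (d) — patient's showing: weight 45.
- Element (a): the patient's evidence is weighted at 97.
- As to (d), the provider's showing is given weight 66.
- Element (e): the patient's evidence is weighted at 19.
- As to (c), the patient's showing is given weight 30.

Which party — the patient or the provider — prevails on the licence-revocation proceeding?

patient

Stage 1 (patient, proof excluding reasonable doubt, weight is at least 87): (a) 97 ≥ 87 — meets; (b) net 94−3=91 ≥ 87 — meets.
  Stage 1 is satisfied; the onus moves to the provider.
Stage 2 (provider, a prima facie showing, weight exceeds 20): (c) net 47−30=17 ≤ 20 — fails; (d) net 66−45=21 > 20 — meets.
  Not every element is met, so the provider fails to carry Stage 2.
The analysis ends at Stage 2; the patient prevails.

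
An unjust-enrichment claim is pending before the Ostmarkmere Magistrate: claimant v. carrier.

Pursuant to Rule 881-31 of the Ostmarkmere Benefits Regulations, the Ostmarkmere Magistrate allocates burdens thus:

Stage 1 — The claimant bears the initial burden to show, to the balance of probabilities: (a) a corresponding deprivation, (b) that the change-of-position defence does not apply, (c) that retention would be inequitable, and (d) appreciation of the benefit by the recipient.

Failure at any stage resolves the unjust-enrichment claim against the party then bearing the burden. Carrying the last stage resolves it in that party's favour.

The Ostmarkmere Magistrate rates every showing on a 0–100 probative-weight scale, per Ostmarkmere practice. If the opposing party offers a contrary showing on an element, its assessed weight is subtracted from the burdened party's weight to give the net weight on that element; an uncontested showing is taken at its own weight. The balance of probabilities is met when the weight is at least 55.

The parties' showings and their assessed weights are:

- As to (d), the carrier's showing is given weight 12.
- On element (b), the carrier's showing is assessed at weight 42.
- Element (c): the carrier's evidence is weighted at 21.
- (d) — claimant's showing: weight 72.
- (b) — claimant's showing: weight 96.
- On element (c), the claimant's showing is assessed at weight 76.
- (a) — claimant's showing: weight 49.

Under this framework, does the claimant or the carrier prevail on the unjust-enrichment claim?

Stage 1 — burden on claimant; standard: the balance of probabilities (weight is at least 55).
    (a): 49 < 55 [not met]
    (b): 96 − 42 = 54 < 55 [not met]
    (c): 76 − 21 = 55 ≥ 55 [met]
    (d): 72 − 12 = 60 ≥ 55 [met]
  The claimant does not carry Stage 1.
The carrier prevails.

carrier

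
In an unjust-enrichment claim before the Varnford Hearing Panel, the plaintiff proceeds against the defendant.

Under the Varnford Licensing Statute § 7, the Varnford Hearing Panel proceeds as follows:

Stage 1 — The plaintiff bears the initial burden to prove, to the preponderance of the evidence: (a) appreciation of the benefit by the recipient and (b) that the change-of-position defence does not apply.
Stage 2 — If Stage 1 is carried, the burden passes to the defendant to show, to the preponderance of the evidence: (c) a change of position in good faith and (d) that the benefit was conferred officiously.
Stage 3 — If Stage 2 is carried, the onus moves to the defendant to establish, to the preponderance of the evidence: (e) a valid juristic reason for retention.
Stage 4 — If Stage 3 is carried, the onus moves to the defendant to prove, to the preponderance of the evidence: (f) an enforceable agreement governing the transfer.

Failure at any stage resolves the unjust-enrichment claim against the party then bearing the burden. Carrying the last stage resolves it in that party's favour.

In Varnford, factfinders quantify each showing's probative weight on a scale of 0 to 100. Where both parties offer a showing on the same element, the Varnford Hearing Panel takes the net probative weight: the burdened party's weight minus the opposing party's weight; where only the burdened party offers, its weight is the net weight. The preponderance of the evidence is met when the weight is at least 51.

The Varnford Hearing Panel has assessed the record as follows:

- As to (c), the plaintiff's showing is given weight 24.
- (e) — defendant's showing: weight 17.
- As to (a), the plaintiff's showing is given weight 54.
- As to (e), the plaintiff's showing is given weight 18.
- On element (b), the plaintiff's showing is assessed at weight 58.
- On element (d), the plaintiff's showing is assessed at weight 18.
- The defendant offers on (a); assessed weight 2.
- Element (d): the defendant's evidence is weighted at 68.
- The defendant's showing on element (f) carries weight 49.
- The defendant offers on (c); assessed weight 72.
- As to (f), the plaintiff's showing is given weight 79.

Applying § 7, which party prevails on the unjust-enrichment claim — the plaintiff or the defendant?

Stage 1 (plaintiff, the preponderance of the evidence, weight is at least 51): (a) net 54−2=52 ≥ 51 — meets; (b) 58 ≥ 51 — meets.
  The plaintiff carries Stage 1; the defendant now bears the burden.
Stage 2 (defendant, the preponderance of the evidence, weight is at least 51): (c) net 72−24=48 < 51 — fails; (d) net 68−18=50 < 51 — fails.
  Stage 2 not carried; the defendant fails its burden.
The plaintiff prevails.

plaintiff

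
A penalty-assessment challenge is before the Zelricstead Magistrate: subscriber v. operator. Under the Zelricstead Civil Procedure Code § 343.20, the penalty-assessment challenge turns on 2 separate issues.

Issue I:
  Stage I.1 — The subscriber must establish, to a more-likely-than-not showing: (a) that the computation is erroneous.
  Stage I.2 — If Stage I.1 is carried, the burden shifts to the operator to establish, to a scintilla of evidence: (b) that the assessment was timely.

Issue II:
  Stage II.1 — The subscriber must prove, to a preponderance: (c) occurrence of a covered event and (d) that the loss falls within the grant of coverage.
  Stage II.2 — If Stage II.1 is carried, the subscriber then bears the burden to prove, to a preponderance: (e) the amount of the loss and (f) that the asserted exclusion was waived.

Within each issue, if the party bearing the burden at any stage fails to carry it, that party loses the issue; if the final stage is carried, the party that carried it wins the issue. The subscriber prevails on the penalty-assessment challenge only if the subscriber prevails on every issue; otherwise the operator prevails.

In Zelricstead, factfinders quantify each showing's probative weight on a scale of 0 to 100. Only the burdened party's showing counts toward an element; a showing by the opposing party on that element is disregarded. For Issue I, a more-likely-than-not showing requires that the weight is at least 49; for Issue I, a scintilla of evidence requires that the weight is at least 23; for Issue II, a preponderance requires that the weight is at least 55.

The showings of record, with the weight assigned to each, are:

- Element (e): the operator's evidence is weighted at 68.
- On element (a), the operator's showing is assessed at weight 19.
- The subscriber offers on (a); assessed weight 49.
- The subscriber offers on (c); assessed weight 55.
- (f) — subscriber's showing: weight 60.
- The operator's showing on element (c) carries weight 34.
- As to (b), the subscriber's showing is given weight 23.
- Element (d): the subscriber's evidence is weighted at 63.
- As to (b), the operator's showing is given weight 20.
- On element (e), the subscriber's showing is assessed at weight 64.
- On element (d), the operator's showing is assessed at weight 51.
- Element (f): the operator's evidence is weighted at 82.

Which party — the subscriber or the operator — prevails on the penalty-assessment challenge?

subscriber

— Issue I —
Stage I.1 — burden on subscriber; standard: a more-likely-than-not showing (weight is at least 49).
    (a): 49 (operator's 19 disregarded) ≥ 49 [met]
  The subscriber carries Stage I.1; the operator now bears the burden.
Stage I.2 — burden on operator; standard: a scintilla of evidence (weight is at least 23).
    (b): 20 (subscriber's 23 disregarded) < 23 [not met]
  Stage I.2 not carried; the operator fails its burden.
The subscriber prevails on this issue.
— Issue II —
Stage II.1 — burden on subscriber; standard: a preponderance (weight is at least 55).
    (c): 55 (operator's 34 disregarded) ≥ 55 [met]
    (d): 63 (operator's 51 disregarded) ≥ 55 [met]
  All elements met. The subscriber retains the burden for Stage II.2.
Stage II.2 — burden on subscriber; standard: a preponderance (weight is at least 55).
    (e): 64 (operator's 68 disregarded) ≥ 55 [met]
    (f): 60 (operator's 82 disregarded) ≥ 55 [met]
  All elements met at the final stage.
Every stage carried; the subscriber prevails on this issue.
Per-issue: Issue I → subscriber; Issue II → subscriber. The subscriber must prevail on every issue; overall, the subscriber prevails.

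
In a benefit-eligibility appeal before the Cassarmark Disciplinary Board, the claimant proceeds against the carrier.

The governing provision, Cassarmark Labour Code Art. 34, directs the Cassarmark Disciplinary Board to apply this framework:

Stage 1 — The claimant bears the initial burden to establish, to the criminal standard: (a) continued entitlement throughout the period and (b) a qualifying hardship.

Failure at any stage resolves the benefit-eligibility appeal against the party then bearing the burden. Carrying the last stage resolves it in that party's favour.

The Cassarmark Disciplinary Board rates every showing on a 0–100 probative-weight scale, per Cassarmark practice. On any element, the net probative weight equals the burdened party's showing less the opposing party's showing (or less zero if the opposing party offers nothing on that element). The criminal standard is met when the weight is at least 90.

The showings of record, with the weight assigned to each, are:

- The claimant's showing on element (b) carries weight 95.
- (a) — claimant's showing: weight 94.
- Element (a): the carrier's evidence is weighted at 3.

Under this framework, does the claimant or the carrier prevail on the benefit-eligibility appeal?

claimant

At Stage 1 the claimant must meet the criminal standard (weight is at least 90): on (a) the weight is 94 less the opposing 3 gives net 91, which does reach 90, so (a) meets the standard; on (b) the weight is 95, ≥ 90, so (b) meets the standard.
  Stage 1 carried; the final stage is satisfied.
Every stage carried; the claimant prevails.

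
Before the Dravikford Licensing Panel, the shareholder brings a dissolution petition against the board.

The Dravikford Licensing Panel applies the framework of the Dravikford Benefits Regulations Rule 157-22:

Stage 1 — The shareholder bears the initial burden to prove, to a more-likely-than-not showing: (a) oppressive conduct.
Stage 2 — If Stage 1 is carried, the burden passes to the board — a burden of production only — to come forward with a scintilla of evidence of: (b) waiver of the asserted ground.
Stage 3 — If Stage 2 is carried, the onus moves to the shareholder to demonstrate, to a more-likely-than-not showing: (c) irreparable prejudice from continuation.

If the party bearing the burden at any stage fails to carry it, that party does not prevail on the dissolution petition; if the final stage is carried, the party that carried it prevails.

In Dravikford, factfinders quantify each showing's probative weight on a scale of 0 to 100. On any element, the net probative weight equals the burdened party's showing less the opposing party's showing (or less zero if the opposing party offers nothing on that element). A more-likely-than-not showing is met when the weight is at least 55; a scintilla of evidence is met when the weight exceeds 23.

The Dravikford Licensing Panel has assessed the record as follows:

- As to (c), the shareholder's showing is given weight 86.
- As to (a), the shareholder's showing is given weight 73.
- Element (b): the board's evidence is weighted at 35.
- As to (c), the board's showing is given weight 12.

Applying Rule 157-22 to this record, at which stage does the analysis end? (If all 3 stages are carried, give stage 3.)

Stage 1 (shareholder, a more-likely-than-not showing, weight is at least 55): (a) 73 ≥ 55 — meets.
  Stage 1 carried; the burden shifts to the board.
Stage 2 (board, a scintilla of evidence, weight exceeds 23): (b) 35 > 23 — meets.
  The board carries Stage 2; the shareholder now bears the burden.
Stage 3 (shareholder, a more-likely-than-not showing, weight is at least 55): (c) net 86−12=74 ≥ 55 — meets.
  All elements met at the final stage.
All stages carried — the shareholder prevails.

stage 3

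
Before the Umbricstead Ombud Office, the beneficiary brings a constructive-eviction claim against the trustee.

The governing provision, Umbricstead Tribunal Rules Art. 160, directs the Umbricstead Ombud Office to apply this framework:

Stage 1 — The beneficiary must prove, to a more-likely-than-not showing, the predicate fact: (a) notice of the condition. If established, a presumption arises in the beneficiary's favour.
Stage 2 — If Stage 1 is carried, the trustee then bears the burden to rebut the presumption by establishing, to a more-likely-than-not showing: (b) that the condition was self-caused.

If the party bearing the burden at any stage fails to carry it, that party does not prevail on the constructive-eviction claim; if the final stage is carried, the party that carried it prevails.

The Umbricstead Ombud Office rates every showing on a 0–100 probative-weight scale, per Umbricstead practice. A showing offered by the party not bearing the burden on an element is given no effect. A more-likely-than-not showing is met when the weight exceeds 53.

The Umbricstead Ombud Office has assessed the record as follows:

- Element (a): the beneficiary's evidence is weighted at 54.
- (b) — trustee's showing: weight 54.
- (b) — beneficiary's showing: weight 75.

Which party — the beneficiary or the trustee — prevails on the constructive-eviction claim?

Stage 1 — burden on beneficiary; standard: a more-likely-than-not showing (weight exceeds 53).
    (a): 54 > 53 [met]
  Stage 1 carried; the burden shifts to the trustee.
Stage 2 — burden on trustee; standard: a more-likely-than-not showing (weight exceeds 53).
    (b): 54 (beneficiary's 75 disregarded) > 53 [met]
  All elements met at the final stage.
Every stage carried; the trustee prevails.

trustee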